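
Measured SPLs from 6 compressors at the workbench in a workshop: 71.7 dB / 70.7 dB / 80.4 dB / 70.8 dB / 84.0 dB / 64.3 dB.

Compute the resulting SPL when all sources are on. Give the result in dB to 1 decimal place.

86.0 dB

Sum in the linear (power) domain: Σ 10^(Lᵢ/10) = 10^(71.7/10) + 10^(70.7/10) + 10^(80.4/10) + 10^(70.8/10) + 10^(84.0/10) + 10^(64.3/10) = 4.021e+08.
L_total = 10·log₁₀(4.021e+08) = 86.0 dB.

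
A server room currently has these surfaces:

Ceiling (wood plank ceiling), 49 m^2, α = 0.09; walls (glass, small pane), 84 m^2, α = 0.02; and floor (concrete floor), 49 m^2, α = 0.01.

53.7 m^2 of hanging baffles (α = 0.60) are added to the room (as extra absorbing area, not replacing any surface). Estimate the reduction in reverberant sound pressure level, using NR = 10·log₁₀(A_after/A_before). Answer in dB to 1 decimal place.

Total absorption A_before = 49×0.09 + 84×0.02 + 49×0.01
  = 4.410 + 1.680 + 0.490 = 6.580 m^2 sabins.
Added absorption = 53.7 × 0.60 = 32.220 sabins.
New total A_after = 38.800 sabins.
Reduction = 10 log₁₀(A_after/A_before) = 10 log₁₀(5.8967) = 7.7 dB.

7.7 dB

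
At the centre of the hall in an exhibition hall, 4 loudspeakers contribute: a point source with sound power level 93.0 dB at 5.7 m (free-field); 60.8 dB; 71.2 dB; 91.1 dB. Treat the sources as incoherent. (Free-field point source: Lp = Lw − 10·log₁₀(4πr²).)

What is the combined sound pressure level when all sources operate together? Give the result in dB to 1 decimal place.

91.2 dB

Source at 5.7 m: Lp = 93.0 − 10·log₁₀(4π·5.7²) = 93.0 − 10·log₁₀(408.281) = 66.9 dB.
Sum in the linear (power) domain: Σ 10^(Lᵢ/10) = 10^(66.9/10) + 10^(60.8/10) + 10^(71.2/10) + 10^(91.1/10) = 1.308e+09.
L_total = 10·log₁₀(1.308e+09) = 91.2 dB.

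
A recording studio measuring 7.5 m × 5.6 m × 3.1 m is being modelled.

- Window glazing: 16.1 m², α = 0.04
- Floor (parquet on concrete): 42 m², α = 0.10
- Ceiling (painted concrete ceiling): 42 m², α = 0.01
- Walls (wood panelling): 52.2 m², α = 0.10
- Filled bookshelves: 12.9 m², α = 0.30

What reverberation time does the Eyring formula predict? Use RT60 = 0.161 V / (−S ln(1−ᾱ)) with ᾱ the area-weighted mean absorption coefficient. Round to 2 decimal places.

Total surface area S = 16.1 + 42 + 42 + 52.2 + 12.9 = 165.2 m².
Σ(Sᵢαᵢ) = 16.1·0.04 + 42·0.10 + 42·0.01 + 52.2·0.10 + 12.9·0.30 = 14.354.
Mean coefficient ᾱ = A/S = 0.0869.
−S·ln(1−ᾱ) = −165.2 × ln(1 − 0.0869) = 15.018.
V = 7.5 × 5.6 × 3.1 = 130.2 m³.
T = 0.161·V/[−S·ln(1−ᾱ)] = 0.161·130.2/15.018 = 1.40 s.

1.40 seconds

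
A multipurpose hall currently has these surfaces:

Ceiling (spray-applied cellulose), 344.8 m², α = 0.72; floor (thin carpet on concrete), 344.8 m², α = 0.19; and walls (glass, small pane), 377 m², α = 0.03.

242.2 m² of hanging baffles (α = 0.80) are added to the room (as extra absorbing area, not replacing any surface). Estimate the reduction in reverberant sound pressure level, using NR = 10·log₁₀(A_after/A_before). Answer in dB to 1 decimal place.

Summing Sᵢαᵢ: 248.256 + 65.512 + 11.310 → A_before = 325.078 sabins.
Treatment contributes 242.2·0.80 = 193.760 sabins.
A_after = 325.078 + 193.760 = 518.838 sabins.
Reduction = 10 log₁₀(A_after/A_before) = 10 log₁₀(1.5960) = 2.0 dB.

2.0 dB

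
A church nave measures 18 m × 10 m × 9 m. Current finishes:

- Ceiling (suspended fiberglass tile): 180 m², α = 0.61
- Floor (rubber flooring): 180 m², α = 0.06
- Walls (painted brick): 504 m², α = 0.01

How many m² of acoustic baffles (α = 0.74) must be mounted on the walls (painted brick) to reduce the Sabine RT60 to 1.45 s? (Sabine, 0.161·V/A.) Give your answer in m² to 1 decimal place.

A₁ = Σ Sᵢαᵢ = 180×0.61 + 180×0.06 + 504×0.01 = 125.640 sabins.
Required A₂ = 0.161·1620/1.45 = 179.876 sabins.
ΔA needed = 179.876 − 125.640 = 54.236 sabins.
Net gain per m²: Δα = 0.74 − 0.01 = 0.73.
Area = ΔA/Δα = 54.236/0.73 = 74.3 m².

74.3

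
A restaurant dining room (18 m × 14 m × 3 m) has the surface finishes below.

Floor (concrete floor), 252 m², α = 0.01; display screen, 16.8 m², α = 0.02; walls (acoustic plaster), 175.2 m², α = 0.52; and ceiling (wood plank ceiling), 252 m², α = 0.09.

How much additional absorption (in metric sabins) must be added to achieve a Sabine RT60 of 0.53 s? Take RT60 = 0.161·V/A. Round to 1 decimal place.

113.0 sabins

Equivalent absorption area: A₁ = 252×0.01 + 16.8×0.02 + 175.2×0.52 + 252×0.09 = 116.640 m².
V = 756 m³. Required absorption A₂ = 0.161 × 756 / 0.53 = 229.653 sabins.
ΔA = A₂ − A₁ = 229.653 − 116.640 = 113.0 sabins.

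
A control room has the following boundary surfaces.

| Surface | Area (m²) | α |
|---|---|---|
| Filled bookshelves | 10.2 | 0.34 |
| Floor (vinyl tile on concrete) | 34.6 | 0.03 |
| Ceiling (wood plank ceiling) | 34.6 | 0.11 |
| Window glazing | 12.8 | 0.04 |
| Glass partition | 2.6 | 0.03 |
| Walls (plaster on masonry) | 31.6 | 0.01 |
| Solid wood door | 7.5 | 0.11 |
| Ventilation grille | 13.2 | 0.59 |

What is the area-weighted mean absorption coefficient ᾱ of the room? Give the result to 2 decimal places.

0.12

S = Σ Sᵢ = 10.2 + 34.6 + 34.6 + 12.8 + 2.6 + 31.6 + 7.5 + 13.2 = 147.1 m².
Σ(Sᵢαᵢ) = 10.2×0.34 + 34.6×0.03 + 34.6×0.11 + 12.8×0.04 + 2.6×0.03 + 31.6×0.01 + 7.5×0.11 + 13.2×0.59 = 17.831.
ᾱ = 17.831 / 147.1 = 0.12.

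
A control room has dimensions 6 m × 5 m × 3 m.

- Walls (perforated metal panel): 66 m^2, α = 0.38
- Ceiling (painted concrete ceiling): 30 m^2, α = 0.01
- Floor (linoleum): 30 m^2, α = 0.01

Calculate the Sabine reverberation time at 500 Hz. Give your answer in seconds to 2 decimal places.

0.56 s

Summing Sᵢαᵢ: 25.080 + 0.300 + 0.300 → A = 25.680 sabins.
Room volume: 90 m³.
RT60 = 0.161 · V / A = 0.161 × 90 / 25.680 = 0.56 s.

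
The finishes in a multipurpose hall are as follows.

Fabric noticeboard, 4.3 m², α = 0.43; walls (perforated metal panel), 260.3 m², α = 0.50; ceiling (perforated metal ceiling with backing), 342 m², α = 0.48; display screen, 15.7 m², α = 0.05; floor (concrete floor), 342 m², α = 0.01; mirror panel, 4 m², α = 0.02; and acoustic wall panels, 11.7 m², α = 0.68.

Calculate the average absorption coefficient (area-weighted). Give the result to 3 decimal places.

0.315

S = Σ Sᵢ = 4.3 + 260.3 + 342 + 15.7 + 342 + 4 + 11.7 = 980.0 m².
Σ(Sᵢαᵢ) = 4.3*0.43 + 260.3*0.50 + 342*0.48 + 15.7*0.05 + 342*0.01 + 4*0.02 + 11.7*0.68 = 308.400.
ᾱ = 308.400 / 980.0 = 0.315.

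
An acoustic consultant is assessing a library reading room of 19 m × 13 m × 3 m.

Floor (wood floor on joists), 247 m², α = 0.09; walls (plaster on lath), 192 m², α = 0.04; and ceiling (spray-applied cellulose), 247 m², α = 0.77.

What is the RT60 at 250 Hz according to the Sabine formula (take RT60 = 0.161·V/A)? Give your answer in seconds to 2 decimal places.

Total absorption A = 247×0.09 + 192×0.04 + 247×0.77
  = 22.230 + 7.680 + 190.190 = 220.100 m² sabins.
V = 19·13·3 = 741 m³.
T = 0.161 V/A = 0.161·741/220.100 = 0.54 s.

0.54 sec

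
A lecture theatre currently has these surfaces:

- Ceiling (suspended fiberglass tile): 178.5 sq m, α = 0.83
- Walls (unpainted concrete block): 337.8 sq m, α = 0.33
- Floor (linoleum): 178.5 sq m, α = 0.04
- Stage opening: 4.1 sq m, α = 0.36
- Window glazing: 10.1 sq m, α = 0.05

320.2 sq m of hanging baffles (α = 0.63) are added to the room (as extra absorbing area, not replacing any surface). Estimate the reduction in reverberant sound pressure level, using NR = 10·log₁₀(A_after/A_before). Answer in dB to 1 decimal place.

2.4 dB

Equivalent absorption area: A_before = 178.5*0.83 + 337.8*0.33 + 178.5*0.04 + 4.1*0.36 + 10.1*0.05 = 268.750 sq m.
Treatment contributes 320.2·0.63 = 201.726 sabins.
New total A_after = 470.476 sabins.
NR = 10·log₁₀(470.476/268.750) = 2.4 dB.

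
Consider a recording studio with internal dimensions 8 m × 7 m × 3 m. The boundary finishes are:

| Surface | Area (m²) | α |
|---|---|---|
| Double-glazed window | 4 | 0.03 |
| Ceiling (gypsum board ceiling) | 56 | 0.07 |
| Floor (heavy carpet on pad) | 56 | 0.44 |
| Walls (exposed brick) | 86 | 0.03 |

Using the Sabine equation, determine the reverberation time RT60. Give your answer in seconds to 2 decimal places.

Equivalent absorption area: A = 4·0.03 + 56·0.07 + 56·0.44 + 86·0.03 = 31.260 m².
Volume V = 8 × 7 × 3 = 168 m³.
Sabine: RT60 = 0.161 × 168 / 31.260 = 0.87 s.

0.87 s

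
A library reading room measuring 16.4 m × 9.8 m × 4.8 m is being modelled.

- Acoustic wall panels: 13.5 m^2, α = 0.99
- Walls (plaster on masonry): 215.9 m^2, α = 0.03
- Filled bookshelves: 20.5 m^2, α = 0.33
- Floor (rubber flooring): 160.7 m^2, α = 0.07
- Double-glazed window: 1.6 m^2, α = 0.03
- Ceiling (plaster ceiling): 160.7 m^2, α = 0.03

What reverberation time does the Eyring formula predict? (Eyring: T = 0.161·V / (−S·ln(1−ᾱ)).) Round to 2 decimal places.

Total surface area S = 13.5 + 215.9 + 20.5 + 160.7 + 1.6 + 160.7 = 572.9 m^2.
Absorption A = 13.5·0.99 + 215.9·0.03 + 20.5·0.33 + 160.7·0.07 + 1.6·0.03 + 160.7·0.03 = 42.725 sabins.
ᾱ = 42.725 / 572.9 = 0.0746.
Eyring denominator: −S ln(1−ᾱ) = 44.416.
V = 16.4 × 9.8 × 4.8 = 771.456 m³.
T = 0.161·V/[−S·ln(1−ᾱ)] = 0.161·771.456/44.416 = 2.80 s.

2.80 s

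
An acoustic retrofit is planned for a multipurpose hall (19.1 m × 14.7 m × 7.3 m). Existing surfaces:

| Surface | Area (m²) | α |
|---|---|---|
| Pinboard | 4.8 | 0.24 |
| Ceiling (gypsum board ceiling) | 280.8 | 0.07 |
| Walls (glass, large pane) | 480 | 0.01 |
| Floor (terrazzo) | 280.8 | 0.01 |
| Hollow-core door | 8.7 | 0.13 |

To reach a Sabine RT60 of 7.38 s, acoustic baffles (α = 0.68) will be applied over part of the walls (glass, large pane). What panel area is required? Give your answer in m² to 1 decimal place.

A₁ = Σ Sᵢαᵢ = 4.8·0.24 + 280.8·0.07 + 480·0.01 + 280.8·0.01 + 8.7·0.13 = 29.547 sabins.
V = 2049.621 m³. Target absorption A₂ = 0.161 × 2049.621 / 7.38 = 44.714 sabins.
ΔA needed = 44.714 − 29.547 = 15.167 sabins.
Net gain per m²: Δα = 0.68 − 0.01 = 0.67.
Panel area = 15.167 / 0.67 = 22.6 m².

22.6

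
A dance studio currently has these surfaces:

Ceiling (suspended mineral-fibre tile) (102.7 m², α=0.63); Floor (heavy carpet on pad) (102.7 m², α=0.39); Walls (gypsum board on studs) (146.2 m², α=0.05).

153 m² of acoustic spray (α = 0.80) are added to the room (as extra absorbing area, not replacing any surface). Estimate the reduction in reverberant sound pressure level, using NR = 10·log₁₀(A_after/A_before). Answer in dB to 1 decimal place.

3.2 dB

Equivalent absorption area: A_before = 102.7*0.63 + 102.7*0.39 + 146.2*0.05 = 112.064 m².
Treatment contributes 153·0.80 = 122.400 sabins.
A_after = 112.064 + 122.400 = 234.464 sabins.
NR = 10·log₁₀(234.464/112.064) = 3.2 dB.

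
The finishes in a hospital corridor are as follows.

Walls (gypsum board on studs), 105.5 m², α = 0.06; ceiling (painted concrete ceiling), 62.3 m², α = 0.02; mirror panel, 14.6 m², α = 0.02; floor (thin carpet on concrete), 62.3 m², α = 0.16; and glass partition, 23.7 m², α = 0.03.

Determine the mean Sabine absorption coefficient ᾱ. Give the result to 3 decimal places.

Total surface area S = 268.4 m².
Σ(Sᵢαᵢ) = 105.5·0.06 + 62.3·0.02 + 14.6·0.02 + 62.3·0.16 + 23.7·0.03 = 18.547.
ᾱ = A/S = 0.069.

0.069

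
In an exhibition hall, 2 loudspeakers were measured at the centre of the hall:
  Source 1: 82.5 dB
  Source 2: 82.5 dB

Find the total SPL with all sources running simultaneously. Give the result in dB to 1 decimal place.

85.5 dB

Sum in the linear (power) domain: Σ 10^(Lᵢ/10) = 10^(82.5/10) + 10^(82.5/10) = 3.557e+08.
Combined level = 10 log₁₀(3.557e+08) = 85.5 dB.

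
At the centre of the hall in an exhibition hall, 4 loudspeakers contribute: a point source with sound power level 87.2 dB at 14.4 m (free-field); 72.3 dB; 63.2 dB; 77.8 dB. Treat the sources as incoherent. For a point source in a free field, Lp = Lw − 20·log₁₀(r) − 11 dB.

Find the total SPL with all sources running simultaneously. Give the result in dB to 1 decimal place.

79.0 dB

Source at 14.4 m: Lp = 87.2 − 20·log₁₀(14.4) − 11 = 53.0 dB.
Σ 10^(Lᵢ/10) = 7.953e+07.
L_total = 10·log₁₀(7.953e+07) = 79.0 dB.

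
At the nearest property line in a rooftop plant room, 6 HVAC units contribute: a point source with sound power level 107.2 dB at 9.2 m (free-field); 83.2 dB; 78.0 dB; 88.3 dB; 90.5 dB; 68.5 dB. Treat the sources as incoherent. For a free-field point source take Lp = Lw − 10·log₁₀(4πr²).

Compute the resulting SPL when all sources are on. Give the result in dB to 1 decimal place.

93.3 dB

Source at 9.2 m: Lp = 107.2 − 10·log₁₀(4π·9.2²) = 107.2 − 10·log₁₀(1063.618) = 76.9 dB.
Converting to relative power and adding: 10^(76.9/10) + 10^(83.2/10) + 10^(78.0/10) + 10^(88.3/10) + 10^(90.5/10) + 10^(68.5/10) = 2.126e+09.
Combined level = 10 log₁₀(2.126e+09) = 93.3 dB.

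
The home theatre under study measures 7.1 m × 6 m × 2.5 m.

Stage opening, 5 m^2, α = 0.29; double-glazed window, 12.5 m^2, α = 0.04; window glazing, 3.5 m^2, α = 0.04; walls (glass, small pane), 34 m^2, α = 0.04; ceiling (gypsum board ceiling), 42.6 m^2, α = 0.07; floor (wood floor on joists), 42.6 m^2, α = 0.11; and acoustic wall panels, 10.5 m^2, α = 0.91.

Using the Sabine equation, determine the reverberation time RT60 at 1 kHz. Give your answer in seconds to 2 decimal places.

Summing Sᵢαᵢ: 1.450 + 0.500 + 0.140 + 1.360 + 2.982 + 4.686 + 9.555 → A = 20.673 sabins.
V = 7.1·6·2.5 = 106.5 m³.
RT60 = 0.161 · V / A = 0.161 × 106.5 / 20.673 = 0.83 s.

0.83 sec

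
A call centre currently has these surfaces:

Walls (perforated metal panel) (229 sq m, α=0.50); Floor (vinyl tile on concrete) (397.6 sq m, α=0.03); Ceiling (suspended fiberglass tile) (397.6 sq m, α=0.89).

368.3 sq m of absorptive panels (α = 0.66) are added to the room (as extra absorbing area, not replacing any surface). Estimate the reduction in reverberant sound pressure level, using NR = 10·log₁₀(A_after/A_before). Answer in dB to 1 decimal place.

Equivalent absorption area: A_before = 229×0.50 + 397.6×0.03 + 397.6×0.89 = 480.292 sq m.
Treatment contributes 368.3·0.66 = 243.078 sabins.
New total A_after = 723.370 sabins.
NR = 10·log₁₀(723.370/480.292) = 1.8 dB.

1.8 dB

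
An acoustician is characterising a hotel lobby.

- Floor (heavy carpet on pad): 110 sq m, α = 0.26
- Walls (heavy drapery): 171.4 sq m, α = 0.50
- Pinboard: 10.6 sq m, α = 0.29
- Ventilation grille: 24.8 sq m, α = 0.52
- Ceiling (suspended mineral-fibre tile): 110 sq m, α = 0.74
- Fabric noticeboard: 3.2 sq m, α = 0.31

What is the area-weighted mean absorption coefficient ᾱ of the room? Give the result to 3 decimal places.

0.495

S = Σ Sᵢ = 110 + 171.4 + 10.6 + 24.8 + 110 + 3.2 = 430.0 sq m.
A = 110·0.26 + 171.4·0.50 + 10.6·0.29 + 24.8·0.52 + 110·0.74 + 3.2·0.31 = 212.662 sabins.
ᾱ = 212.662 / 430.0 = 0.495.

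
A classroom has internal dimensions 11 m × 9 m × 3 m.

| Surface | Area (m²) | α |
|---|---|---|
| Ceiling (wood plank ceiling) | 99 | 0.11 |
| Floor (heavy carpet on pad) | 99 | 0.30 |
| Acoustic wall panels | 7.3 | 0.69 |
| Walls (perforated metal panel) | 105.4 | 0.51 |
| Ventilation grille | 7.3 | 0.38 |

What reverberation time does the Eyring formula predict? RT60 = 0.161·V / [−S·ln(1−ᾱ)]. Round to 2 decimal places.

0.39 seconds

S = Σ Sᵢ = 318.0 m².
Σ(Sᵢαᵢ) = 99×0.11 + 99×0.30 + 7.3×0.69 + 105.4×0.51 + 7.3×0.38 = 102.155.
Mean coefficient ᾱ = A/S = 0.3212.
−S·ln(1−ᾱ) = −318.0 × ln(1 − 0.3212) = 123.202.
V = 11 × 9 × 3 = 297 m³.
RT60 = 0.161 × 297 / 123.202 = 0.39 s.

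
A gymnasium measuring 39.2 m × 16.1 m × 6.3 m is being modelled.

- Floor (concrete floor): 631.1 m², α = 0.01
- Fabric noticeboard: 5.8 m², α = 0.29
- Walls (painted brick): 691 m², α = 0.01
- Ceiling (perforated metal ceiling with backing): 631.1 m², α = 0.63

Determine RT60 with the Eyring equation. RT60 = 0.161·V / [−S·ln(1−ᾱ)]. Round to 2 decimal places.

1.38 sec

S = Σ Sᵢ = 1959.0 m².
Σ(Sᵢαᵢ) = 631.1·0.01 + 5.8·0.29 + 691·0.01 + 631.1·0.63 = 412.496.
Mean coefficient ᾱ = A/S = 0.2106.
−S·ln(1−ᾱ) = −1959.0 × ln(1 − 0.2106) = 463.268.
V = 39.2 × 16.1 × 6.3 = 3976.056 m³.
RT60 = 0.161 × 3976.056 / 463.268 = 1.38 s.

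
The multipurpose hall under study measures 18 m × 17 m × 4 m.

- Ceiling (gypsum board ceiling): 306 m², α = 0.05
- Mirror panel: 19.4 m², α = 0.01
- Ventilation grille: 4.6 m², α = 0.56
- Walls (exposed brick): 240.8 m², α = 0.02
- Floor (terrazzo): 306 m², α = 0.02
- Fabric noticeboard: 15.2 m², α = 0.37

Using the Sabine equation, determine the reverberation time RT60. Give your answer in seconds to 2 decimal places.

5.69 sec

Total absorption A = 306*0.05 + 19.4*0.01 + 4.6*0.56 + 240.8*0.02 + 306*0.02 + 15.2*0.37
  = 15.300 + 0.194 + 2.576 + 4.816 + 6.120 + 5.624 = 34.630 m² sabins.
Room volume: 1224 m³.
T = 0.161 V/A = 0.161·1224/34.630 = 5.69 s.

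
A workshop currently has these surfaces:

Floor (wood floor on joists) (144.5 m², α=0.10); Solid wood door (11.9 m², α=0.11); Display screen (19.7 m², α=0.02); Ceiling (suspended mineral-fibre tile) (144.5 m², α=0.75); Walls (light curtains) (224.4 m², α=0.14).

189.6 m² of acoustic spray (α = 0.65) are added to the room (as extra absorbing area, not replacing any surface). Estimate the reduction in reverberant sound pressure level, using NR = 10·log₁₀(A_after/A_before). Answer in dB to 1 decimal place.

Summing Sᵢαᵢ: 14.450 + 1.309 + 0.394 + 108.375 + 31.416 → A_before = 155.944 sabins.
Added absorption = 189.6 × 0.65 = 123.240 sabins.
New total A_after = 279.184 sabins.
NR = 10·log₁₀(279.184/155.944) = 2.5 dB.

2.5 dB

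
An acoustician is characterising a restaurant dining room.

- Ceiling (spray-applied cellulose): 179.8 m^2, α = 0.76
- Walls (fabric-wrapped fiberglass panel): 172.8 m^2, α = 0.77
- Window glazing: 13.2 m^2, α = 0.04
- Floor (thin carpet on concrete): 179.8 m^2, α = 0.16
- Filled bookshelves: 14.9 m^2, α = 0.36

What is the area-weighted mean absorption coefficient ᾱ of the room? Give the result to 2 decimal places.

S = Σ Sᵢ = 179.8 + 172.8 + 13.2 + 179.8 + 14.9 = 560.5 m^2.
Weighted sum Σ Sα = 304.364.
ᾱ = A/S = 0.54.

0.54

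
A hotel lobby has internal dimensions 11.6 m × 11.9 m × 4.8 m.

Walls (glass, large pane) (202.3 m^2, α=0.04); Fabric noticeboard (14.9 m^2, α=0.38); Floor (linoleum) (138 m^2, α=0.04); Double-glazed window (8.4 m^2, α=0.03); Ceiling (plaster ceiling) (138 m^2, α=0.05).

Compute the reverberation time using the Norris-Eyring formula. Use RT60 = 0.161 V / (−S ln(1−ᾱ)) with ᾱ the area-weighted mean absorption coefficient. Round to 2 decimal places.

3.93 sec

Total surface area S = 202.3 + 14.9 + 138 + 8.4 + 138 = 501.6 m^2.
Absorption A = 202.3×0.04 + 14.9×0.38 + 138×0.04 + 8.4×0.03 + 138×0.05 = 26.426 sabins.
Mean coefficient ᾱ = A/S = 0.0527.
Eyring denominator: −S ln(1−ᾱ) = 27.156.
V = 11.6 × 11.9 × 4.8 = 662.592 m³.
T = 0.161·V/[−S·ln(1−ᾱ)] = 0.161·662.592/27.156 = 3.93 s.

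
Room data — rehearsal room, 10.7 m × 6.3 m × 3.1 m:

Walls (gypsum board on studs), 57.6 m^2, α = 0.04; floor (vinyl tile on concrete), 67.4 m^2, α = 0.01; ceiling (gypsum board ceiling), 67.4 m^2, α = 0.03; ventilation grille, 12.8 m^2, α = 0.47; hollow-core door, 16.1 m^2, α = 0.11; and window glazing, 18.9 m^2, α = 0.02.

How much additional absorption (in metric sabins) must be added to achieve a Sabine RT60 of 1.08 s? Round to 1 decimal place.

18.0 sabins

A₁ = Σ Sᵢαᵢ = 57.6×0.04 + 67.4×0.01 + 67.4×0.03 + 12.8×0.47 + 16.1×0.11 + 18.9×0.02 = 13.165 sabins.
V = 208.971 m³. Required absorption A₂ = 0.161 × 208.971 / 1.08 = 31.152 sabins.
ΔA = A₂ − A₁ = 31.152 − 13.165 = 18.0 sabins.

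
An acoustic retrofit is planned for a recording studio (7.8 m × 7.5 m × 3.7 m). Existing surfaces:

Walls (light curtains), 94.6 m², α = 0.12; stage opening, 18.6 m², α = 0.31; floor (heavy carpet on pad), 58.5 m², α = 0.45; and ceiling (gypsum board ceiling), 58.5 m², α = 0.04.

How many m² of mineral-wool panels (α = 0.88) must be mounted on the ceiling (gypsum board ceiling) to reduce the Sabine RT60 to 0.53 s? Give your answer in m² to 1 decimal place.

23.8

Equivalent absorption area: A₁ = 94.6×0.12 + 18.6×0.31 + 58.5×0.45 + 58.5×0.04 = 45.783 m².
V = 216.45 m³. Target absorption A₂ = 0.161 × 216.45 / 0.53 = 65.752 sabins.
ΔA needed = 65.752 − 45.783 = 19.969 sabins.
Net gain per m²: Δα = 0.88 − 0.04 = 0.84.
Panel area = 19.969 / 0.84 = 23.8 m².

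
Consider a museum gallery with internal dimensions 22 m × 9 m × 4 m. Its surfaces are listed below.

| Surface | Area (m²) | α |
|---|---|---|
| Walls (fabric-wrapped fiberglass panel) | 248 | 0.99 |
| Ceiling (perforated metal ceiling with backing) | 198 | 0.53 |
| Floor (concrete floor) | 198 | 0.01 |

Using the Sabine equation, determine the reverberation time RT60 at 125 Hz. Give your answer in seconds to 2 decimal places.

Equivalent absorption area: A = 248×0.99 + 198×0.53 + 198×0.01 = 352.440 m².
Volume V = 22 × 9 × 4 = 792 m³.
Sabine: RT60 = 0.161 × 792 / 352.440 = 0.36 s.

0.36 s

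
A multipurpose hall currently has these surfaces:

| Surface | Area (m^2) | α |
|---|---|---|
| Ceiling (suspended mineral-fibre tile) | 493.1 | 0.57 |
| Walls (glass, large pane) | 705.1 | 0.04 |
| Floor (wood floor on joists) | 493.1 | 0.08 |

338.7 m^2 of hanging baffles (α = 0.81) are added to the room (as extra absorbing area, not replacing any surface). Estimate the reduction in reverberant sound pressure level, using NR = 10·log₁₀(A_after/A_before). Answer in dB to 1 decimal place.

2.5 dB

Total absorption A_before = 493.1×0.57 + 705.1×0.04 + 493.1×0.08
  = 281.067 + 28.204 + 39.448 = 348.719 m^2 sabins.
Added absorption = 338.7 × 0.81 = 274.347 sabins.
A_after = 348.719 + 274.347 = 623.066 sabins.
NR = 10·log₁₀(623.066/348.719) = 2.5 dB.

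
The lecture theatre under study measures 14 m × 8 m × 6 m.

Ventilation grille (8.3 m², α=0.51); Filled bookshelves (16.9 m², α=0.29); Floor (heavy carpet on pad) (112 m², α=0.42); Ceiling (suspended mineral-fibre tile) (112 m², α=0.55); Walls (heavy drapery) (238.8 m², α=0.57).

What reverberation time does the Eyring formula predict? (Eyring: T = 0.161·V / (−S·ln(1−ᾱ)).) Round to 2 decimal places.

S = Σ Sᵢ = 488.0 m².
Absorption A = 8.3·0.51 + 16.9·0.29 + 112·0.42 + 112·0.55 + 238.8·0.57 = 253.890 sabins.
Mean coefficient ᾱ = A/S = 0.5203.
Eyring denominator: −S ln(1−ᾱ) = 358.482.
V = 14 × 8 × 6 = 672 m³.
RT60 = 0.161 × 672 / 358.482 = 0.30 s.

0.30 seconds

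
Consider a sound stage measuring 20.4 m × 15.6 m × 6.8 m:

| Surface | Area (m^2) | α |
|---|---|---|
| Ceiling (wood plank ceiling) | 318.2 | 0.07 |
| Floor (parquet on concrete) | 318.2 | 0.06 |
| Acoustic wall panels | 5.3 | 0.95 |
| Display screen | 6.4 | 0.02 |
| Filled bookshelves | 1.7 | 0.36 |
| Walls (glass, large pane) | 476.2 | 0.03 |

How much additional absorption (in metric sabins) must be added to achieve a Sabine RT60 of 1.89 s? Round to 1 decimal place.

122.9 sabins

Equivalent absorption area: A₁ = 318.2·0.07 + 318.2·0.06 + 5.3·0.95 + 6.4·0.02 + 1.7·0.36 + 476.2·0.03 = 61.427 m^2.
For T = 1.89 s, need A₂ = 0.161·V/T = 0.161·2164.032/1.89 = 184.343 sabins.
ΔA = A₂ − A₁ = 184.343 − 61.427 = 122.9 sabins.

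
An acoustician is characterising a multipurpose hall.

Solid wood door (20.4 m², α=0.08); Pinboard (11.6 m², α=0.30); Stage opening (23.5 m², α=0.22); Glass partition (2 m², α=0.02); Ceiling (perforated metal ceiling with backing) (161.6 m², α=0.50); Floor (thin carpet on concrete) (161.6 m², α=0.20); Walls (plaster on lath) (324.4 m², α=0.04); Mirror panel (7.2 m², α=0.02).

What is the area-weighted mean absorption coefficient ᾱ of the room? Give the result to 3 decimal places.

Total surface area S = 712.3 m².
Weighted sum Σ Sα = 136.562.
ᾱ = 136.562 / 712.3 = 0.192.

0.192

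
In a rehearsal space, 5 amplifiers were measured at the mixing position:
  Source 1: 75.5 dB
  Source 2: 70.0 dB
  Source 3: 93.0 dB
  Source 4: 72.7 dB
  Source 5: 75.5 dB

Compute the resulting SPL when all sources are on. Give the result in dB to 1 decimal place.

93.2 dB

Converting to relative power and adding: 10^(75.5/10) + 10^(70.0/10) + 10^(93.0/10) + 10^(72.7/10) + 10^(75.5/10) = 2.095e+09.
L_total = 10·log₁₀(2.095e+09) = 93.2 dB.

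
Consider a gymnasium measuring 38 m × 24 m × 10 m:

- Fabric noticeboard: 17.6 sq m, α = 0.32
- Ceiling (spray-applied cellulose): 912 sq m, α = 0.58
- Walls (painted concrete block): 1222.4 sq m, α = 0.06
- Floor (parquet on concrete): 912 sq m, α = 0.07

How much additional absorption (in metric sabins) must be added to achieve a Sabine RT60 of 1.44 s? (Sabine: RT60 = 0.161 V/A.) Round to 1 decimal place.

Summing Sᵢαᵢ: 5.632 + 528.960 + 73.344 + 63.840 → A₁ = 671.776 sabins.
For T = 1.44 s, need A₂ = 0.161·V/T = 0.161·9120/1.44 = 1019.667 sabins.
Shortfall: 1019.667 − 671.776 = 347.9 sabins.

347.9 sabins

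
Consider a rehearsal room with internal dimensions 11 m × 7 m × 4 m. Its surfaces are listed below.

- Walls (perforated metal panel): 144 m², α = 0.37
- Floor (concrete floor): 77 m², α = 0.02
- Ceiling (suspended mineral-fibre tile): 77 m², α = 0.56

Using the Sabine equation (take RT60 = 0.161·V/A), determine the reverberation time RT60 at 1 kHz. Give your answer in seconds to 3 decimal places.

Equivalent absorption area: A = 144*0.37 + 77*0.02 + 77*0.56 = 97.940 m².
Volume V = 11 × 7 × 4 = 308 m³.
Sabine: RT60 = 0.161 × 308 / 97.940 = 0.506 s.

0.506 seconds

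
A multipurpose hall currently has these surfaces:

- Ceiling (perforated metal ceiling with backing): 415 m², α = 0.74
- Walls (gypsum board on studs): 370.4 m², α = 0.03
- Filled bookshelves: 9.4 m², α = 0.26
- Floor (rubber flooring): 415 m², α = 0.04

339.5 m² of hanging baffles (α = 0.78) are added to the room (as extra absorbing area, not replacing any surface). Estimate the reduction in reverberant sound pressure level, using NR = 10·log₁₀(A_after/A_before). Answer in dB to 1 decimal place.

2.5 dB

A_before = Σ Sᵢαᵢ = 415*0.74 + 370.4*0.03 + 9.4*0.26 + 415*0.04 = 337.256 sabins.
Added absorption = 339.5 × 0.78 = 264.810 sabins.
New total A_after = 602.066 sabins.
NR = 10·log₁₀(602.066/337.256) = 2.5 dB.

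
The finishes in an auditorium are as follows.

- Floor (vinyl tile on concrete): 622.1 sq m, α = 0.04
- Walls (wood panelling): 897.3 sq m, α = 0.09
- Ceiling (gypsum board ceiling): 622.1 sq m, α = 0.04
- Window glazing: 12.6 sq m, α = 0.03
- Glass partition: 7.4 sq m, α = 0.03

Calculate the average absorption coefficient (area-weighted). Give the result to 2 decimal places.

0.06

S = Σ Sᵢ = 622.1 + 897.3 + 622.1 + 12.6 + 7.4 = 2161.5 sq m.
Σ(Sᵢαᵢ) = 622.1·0.04 + 897.3·0.09 + 622.1·0.04 + 12.6·0.03 + 7.4·0.03 = 131.125.
ᾱ = 131.125 / 2161.5 = 0.06.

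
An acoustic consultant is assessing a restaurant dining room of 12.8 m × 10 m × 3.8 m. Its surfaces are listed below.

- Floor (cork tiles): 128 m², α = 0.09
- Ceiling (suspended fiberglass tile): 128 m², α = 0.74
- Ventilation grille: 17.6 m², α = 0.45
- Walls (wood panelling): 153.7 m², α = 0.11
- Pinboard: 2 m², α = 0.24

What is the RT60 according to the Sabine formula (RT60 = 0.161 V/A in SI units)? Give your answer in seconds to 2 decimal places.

0.60 s

Total absorption A = 128·0.09 + 128·0.74 + 17.6·0.45 + 153.7·0.11 + 2·0.24
  = 11.520 + 94.720 + 7.920 + 16.907 + 0.480 = 131.547 m² sabins.
V = 12.8·10·3.8 = 486.4 m³.
Sabine: RT60 = 0.161 × 486.4 / 131.547 = 0.60 s.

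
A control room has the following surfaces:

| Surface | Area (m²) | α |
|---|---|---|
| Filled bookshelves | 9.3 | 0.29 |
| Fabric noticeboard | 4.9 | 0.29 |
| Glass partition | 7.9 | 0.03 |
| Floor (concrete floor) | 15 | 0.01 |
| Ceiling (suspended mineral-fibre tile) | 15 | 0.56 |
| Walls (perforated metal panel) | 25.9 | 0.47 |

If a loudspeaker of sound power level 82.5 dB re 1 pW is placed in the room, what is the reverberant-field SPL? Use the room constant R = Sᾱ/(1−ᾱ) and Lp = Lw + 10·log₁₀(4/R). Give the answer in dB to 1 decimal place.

72.8 dB

A = 25.078 sabins; S = 78.0 m².
ᾱ = 0.3215, so room constant R = A/(1−ᾱ) = 36.961 m².
Lp = 82.5 + 10·log₁₀(4/36.961) = 82.5 + (-9.66) = 72.8 dB.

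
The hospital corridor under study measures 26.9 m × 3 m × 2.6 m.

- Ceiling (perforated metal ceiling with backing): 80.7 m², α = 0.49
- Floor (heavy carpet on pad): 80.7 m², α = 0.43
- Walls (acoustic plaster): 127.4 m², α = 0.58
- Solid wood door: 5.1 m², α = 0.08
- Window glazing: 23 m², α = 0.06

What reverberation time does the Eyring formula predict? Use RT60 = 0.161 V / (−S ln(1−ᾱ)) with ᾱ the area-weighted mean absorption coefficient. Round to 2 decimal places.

Total surface area S = 80.7 + 80.7 + 127.4 + 5.1 + 23 = 316.9 m².
Σ(Sᵢαᵢ) = 80.7·0.49 + 80.7·0.43 + 127.4·0.58 + 5.1·0.08 + 23·0.06 = 149.924.
ᾱ = 149.924 / 316.9 = 0.4731.
−S·ln(1−ᾱ) = −316.9 × ln(1 − 0.4731) = 203.052.
V = 26.9 × 3 × 2.6 = 209.82 m³.
T = 0.161·V/[−S·ln(1−ᾱ)] = 0.161·209.82/203.052 = 0.17 s.

0.17 s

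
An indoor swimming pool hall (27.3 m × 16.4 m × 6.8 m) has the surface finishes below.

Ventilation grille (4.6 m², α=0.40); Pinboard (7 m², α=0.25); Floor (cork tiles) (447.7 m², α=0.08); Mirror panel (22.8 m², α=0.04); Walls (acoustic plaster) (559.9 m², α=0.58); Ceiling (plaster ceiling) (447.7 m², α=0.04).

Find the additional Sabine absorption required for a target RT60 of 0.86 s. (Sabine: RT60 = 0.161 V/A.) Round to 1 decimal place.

A₁ = Σ Sᵢαᵢ = 4.6·0.40 + 7·0.25 + 447.7·0.08 + 22.8·0.04 + 559.9·0.58 + 447.7·0.04 = 382.968 sabins.
V = 3044.496 m³. Required absorption A₂ = 0.161 × 3044.496 / 0.86 = 569.958 sabins.
Shortfall: 569.958 − 382.968 = 187.0 sabins.

187.0 sabins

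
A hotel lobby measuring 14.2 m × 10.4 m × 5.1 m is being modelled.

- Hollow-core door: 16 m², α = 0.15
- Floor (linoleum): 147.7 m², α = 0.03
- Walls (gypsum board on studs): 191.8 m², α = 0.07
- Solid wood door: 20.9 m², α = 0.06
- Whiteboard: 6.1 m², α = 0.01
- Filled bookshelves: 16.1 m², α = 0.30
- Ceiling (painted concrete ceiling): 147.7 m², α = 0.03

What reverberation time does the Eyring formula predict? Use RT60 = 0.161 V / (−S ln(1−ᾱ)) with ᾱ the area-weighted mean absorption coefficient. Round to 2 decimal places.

3.82 s

Total surface area S = 16 + 147.7 + 191.8 + 20.9 + 6.1 + 16.1 + 147.7 = 546.3 m².
Absorption A = 16×0.15 + 147.7×0.03 + 191.8×0.07 + 20.9×0.06 + 6.1×0.01 + 16.1×0.30 + 147.7×0.03 = 30.833 sabins.
Mean coefficient ᾱ = A/S = 0.0564.
Eyring denominator: −S ln(1−ᾱ) = 31.714.
V = 14.2 × 10.4 × 5.1 = 753.168 m³.
T = 0.161·V/[−S·ln(1−ᾱ)] = 0.161·753.168/31.714 = 3.82 s.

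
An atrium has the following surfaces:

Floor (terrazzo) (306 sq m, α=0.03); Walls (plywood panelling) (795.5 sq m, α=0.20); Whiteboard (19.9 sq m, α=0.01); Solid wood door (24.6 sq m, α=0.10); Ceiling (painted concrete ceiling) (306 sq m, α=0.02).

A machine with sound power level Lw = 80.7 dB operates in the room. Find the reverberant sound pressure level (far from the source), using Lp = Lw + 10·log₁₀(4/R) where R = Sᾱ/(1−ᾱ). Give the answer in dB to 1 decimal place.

63.7 dB

Σ(Sᵢαᵢ) = 306×0.03 + 795.5×0.20 + 19.9×0.01 + 24.6×0.10 + 306×0.02 = 177.059; total area S = 1452.0 sq m.
ᾱ = 0.1219, so room constant R = A/(1−ᾱ) = 201.639 sq m.
Lp = 80.7 + 10·log₁₀(4/201.639) = 80.7 + (-17.03) = 63.7 dB.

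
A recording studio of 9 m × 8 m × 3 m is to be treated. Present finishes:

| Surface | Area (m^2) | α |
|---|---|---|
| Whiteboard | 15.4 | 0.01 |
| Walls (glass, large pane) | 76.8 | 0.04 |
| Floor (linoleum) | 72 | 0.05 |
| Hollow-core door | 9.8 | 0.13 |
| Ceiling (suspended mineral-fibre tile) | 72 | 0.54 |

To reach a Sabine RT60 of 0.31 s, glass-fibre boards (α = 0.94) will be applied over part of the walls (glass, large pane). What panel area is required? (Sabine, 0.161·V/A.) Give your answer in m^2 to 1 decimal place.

Equivalent absorption area: A₁ = 15.4×0.01 + 76.8×0.04 + 72×0.05 + 9.8×0.13 + 72×0.54 = 46.980 m^2.
V = 216 m³. Target absorption A₂ = 0.161 × 216 / 0.31 = 112.181 sabins.
Absorption to add: 112.181 − 46.980 = 65.201 sabins.
Net gain per m^2: Δα = 0.94 − 0.04 = 0.90.
Area = ΔA/Δα = 65.201/0.90 = 72.4 m^2.

72.4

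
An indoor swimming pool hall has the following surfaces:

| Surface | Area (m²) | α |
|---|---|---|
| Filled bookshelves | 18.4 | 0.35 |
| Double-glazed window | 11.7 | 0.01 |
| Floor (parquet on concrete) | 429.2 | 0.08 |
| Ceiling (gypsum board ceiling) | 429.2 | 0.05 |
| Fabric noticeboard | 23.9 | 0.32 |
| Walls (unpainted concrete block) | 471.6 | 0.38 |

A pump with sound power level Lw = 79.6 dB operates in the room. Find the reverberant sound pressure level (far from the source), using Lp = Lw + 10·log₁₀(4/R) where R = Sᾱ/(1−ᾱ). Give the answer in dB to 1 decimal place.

60.8 dB

A = 249.209 sabins; S = 1384.0 m².
ᾱ = 249.209/1384.0 = 0.1801; R = Sᾱ/(1−ᾱ) = 249.209/(1−0.1801) = 303.950 m².
Lp = 79.6 + 10·log₁₀(4/303.950) = 79.6 + (-18.81) = 60.8 dB.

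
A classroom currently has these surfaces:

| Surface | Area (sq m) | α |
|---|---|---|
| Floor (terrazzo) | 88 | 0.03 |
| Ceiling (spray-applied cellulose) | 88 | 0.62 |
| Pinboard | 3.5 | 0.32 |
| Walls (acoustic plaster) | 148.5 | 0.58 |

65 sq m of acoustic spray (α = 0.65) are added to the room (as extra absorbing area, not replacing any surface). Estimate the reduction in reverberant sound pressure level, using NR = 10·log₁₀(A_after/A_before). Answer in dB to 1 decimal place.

Total absorption A_before = 88·0.03 + 88·0.62 + 3.5·0.32 + 148.5·0.58
  = 2.640 + 54.560 + 1.120 + 86.130 = 144.450 sq m sabins.
Added absorption = 65 × 0.65 = 42.250 sabins.
A_after = 144.450 + 42.250 = 186.700 sabins.
NR = 10·log₁₀(186.700/144.450) = 1.1 dB.

1.1 dB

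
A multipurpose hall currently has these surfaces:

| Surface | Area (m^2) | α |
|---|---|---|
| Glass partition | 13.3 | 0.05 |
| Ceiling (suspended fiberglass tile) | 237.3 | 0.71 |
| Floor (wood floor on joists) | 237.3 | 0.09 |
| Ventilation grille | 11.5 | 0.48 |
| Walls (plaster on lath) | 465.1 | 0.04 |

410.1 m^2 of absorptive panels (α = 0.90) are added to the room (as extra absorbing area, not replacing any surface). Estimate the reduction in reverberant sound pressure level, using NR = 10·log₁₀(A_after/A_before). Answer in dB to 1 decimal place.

A_before = Σ Sᵢαᵢ = 13.3×0.05 + 237.3×0.71 + 237.3×0.09 + 11.5×0.48 + 465.1×0.04 = 214.629 sabins.
Added absorption = 410.1 × 0.90 = 369.090 sabins.
New total A_after = 583.719 sabins.
NR = 10·log₁₀(583.719/214.629) = 4.3 dB.

4.3 dB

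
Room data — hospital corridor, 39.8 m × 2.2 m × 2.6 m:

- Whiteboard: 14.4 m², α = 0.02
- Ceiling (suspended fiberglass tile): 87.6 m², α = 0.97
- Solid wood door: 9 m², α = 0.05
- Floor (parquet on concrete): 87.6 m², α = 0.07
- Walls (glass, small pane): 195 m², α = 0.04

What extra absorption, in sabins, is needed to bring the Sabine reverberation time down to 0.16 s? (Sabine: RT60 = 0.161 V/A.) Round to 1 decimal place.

Summing Sᵢαᵢ: 0.288 + 84.972 + 0.450 + 6.132 + 7.800 → A₁ = 99.642 sabins.
For T = 0.16 s, need A₂ = 0.161·V/T = 0.161·227.656/0.16 = 229.079 sabins.
ΔA = A₂ − A₁ = 229.079 − 99.642 = 129.4 sabins.

129.4 sabins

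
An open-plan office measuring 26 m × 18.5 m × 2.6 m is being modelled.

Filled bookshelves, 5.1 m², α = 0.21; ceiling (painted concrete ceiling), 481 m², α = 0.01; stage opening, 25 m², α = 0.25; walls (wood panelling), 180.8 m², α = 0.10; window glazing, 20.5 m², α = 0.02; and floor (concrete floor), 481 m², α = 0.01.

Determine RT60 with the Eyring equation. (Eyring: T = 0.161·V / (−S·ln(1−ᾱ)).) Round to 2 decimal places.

Total surface area S = 5.1 + 481 + 25 + 180.8 + 20.5 + 481 = 1193.4 m².
Σ(Sᵢαᵢ) = 5.1×0.21 + 481×0.01 + 25×0.25 + 180.8×0.10 + 20.5×0.02 + 481×0.01 = 35.431.
Mean coefficient ᾱ = A/S = 0.0297.
−S·ln(1−ᾱ) = −1193.4 × ln(1 − 0.0297) = 35.981.
V = 26 × 18.5 × 2.6 = 1250.6 m³.
T = 0.161·V/[−S·ln(1−ᾱ)] = 0.161·1250.6/35.981 = 5.60 s.

5.60 s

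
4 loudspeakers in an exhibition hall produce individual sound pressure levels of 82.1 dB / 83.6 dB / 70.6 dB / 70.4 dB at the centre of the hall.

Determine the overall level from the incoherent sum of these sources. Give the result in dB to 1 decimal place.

86.2 dB

Sum in the linear (power) domain: Σ 10^(Lᵢ/10) = 10^(82.1/10) + 10^(83.6/10) + 10^(70.6/10) + 10^(70.4/10) = 4.137e+08.
Back to dB: 10·log₁₀ Σ = 86.2 dB.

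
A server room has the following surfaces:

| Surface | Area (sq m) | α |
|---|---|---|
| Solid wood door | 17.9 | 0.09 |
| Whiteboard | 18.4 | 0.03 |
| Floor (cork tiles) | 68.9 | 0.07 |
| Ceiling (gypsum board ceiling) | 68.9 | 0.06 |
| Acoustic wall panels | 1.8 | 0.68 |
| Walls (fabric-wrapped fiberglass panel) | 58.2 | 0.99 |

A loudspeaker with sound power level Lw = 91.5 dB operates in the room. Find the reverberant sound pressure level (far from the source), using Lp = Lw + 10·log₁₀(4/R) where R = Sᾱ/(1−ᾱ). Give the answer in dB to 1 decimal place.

77.5 dB

Σ(Sᵢαᵢ) = 17.9×0.09 + 18.4×0.03 + 68.9×0.07 + 68.9×0.06 + 1.8×0.68 + 58.2×0.99 = 69.962; total area S = 234.1 sq m.
ᾱ = 0.2989, so room constant R = A/(1−ᾱ) = 99.789 sq m.
Lp = Lw + 10 log₁₀(4/R) = 91.5 -13.97 = 77.5 dB.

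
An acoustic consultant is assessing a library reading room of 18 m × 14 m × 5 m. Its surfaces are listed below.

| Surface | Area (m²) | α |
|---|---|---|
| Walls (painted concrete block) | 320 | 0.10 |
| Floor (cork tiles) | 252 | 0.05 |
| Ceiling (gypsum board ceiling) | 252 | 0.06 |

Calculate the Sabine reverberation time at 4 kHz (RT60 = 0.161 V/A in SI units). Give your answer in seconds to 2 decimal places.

A = Σ Sᵢαᵢ = 320*0.10 + 252*0.05 + 252*0.06 = 59.720 sabins.
V = 18·14·5 = 1260 m³.
RT60 = 0.161 · V / A = 0.161 × 1260 / 59.720 = 3.40 s.

3.40 s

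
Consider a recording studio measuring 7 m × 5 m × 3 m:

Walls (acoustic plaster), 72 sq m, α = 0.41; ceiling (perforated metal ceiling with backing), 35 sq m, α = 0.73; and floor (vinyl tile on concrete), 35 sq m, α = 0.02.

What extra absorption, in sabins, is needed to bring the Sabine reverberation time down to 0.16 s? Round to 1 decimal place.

Summing Sᵢαᵢ: 29.520 + 25.550 + 0.700 → A₁ = 55.770 sabins.
Target A₂ = 0.161·105/0.16 = 105.656 sabins (V = 105 m³).
ΔA = A₂ − A₁ = 105.656 − 55.770 = 49.9 sabins.

49.9 sabins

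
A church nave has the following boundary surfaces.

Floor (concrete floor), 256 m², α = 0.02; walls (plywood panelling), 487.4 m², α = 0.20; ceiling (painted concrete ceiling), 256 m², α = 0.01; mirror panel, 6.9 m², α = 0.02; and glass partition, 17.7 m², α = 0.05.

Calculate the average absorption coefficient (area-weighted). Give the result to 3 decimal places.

Total surface area S = 1024.0 m².
Σ(Sᵢαᵢ) = 256*0.02 + 487.4*0.20 + 256*0.01 + 6.9*0.02 + 17.7*0.05 = 106.183.
ᾱ = 106.183 / 1024.0 = 0.104.

0.104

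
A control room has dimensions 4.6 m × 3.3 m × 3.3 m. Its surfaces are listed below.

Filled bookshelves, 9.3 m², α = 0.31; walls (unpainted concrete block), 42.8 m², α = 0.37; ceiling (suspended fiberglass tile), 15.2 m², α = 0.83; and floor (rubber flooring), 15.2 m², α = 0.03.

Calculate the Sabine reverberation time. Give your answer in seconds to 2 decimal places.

Summing Sᵢαᵢ: 2.883 + 15.836 + 12.616 + 0.456 → A = 31.791 sabins.
V = 4.6·3.3·3.3 = 50.094 m³.
Sabine: RT60 = 0.161 × 50.094 / 31.791 = 0.25 s.

0.25 s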